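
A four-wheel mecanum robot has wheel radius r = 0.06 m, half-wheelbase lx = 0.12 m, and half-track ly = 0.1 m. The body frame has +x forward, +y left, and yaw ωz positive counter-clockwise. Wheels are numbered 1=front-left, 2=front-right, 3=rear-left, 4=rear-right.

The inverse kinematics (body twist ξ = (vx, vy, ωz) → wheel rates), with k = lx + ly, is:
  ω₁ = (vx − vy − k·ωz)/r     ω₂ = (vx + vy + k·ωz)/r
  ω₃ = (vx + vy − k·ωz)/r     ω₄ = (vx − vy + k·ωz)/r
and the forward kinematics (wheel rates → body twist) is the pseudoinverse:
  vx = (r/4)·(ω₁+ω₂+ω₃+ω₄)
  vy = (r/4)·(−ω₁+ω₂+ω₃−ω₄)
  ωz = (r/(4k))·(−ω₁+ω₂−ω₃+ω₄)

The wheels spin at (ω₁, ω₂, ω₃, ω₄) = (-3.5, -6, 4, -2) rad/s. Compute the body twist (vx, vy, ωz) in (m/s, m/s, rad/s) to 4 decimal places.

k = lx + ly = 0.12 + 0.1 = 0.2200
ω₁+ω₂+ω₃+ω₄ = -7.5000  →  vx = (0.06/4)·-7.5000 = -0.1125
−ω₁+ω₂+ω₃−ω₄ = 3.5000  →  vy = (0.06/4)·3.5000 = 0.0525
−ω₁+ω₂−ω₃+ω₄ = -8.5000  →  ωz = (0.06/0.8800)·-8.5000 = -0.5795

(-0.1125, 0.0525, -0.5795)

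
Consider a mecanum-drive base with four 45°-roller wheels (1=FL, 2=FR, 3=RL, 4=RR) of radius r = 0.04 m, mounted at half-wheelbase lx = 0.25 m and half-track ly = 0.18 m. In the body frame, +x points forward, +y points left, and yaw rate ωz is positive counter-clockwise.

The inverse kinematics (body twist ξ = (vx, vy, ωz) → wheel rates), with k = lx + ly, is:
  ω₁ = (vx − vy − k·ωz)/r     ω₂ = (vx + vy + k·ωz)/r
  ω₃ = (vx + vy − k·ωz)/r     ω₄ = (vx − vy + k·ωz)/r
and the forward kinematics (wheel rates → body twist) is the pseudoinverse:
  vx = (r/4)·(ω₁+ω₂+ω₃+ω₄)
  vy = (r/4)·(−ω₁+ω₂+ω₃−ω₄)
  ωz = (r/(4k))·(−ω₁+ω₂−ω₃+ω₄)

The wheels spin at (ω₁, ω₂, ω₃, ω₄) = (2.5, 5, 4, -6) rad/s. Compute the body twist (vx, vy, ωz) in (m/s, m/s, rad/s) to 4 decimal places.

(0.0550, 0.1250, -0.1744)

k = lx + ly = 0.25 + 0.18 = 0.4300
ω₁+ω₂+ω₃+ω₄ = 5.5000  →  vx = (0.04/4)·5.5000 = 0.0550
−ω₁+ω₂+ω₃−ω₄ = 12.5000  →  vy = (0.04/4)·12.5000 = 0.1250
−ω₁+ω₂−ω₃+ω₄ = -7.5000  →  ωz = (0.04/1.7200)·-7.5000 = -0.1744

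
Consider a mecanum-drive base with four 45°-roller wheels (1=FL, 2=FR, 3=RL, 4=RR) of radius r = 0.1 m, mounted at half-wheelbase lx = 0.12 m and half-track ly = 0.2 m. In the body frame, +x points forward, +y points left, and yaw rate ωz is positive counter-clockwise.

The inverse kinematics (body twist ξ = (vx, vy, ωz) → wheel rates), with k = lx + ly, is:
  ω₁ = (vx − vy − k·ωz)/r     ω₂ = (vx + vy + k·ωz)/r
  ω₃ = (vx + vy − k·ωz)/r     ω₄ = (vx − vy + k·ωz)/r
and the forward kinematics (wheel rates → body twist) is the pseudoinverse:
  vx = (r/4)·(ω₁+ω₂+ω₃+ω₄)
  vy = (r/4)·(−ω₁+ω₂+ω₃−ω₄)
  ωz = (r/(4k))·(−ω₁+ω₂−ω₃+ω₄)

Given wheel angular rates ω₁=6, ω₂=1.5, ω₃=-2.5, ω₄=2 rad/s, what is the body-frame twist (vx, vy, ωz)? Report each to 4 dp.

k = lx + ly = 0.12 + 0.2 = 0.3200
ω₁+ω₂+ω₃+ω₄ = 7.0000  →  vx = (0.1/4)·7.0000 = 0.1750
−ω₁+ω₂+ω₃−ω₄ = -9.0000  →  vy = (0.1/4)·-9.0000 = -0.2250
−ω₁+ω₂−ω₃+ω₄ = 0.0000  →  ωz = (0.1/1.2800)·0.0000 = 0.0000

(0.1750, -0.2250, 0.0000)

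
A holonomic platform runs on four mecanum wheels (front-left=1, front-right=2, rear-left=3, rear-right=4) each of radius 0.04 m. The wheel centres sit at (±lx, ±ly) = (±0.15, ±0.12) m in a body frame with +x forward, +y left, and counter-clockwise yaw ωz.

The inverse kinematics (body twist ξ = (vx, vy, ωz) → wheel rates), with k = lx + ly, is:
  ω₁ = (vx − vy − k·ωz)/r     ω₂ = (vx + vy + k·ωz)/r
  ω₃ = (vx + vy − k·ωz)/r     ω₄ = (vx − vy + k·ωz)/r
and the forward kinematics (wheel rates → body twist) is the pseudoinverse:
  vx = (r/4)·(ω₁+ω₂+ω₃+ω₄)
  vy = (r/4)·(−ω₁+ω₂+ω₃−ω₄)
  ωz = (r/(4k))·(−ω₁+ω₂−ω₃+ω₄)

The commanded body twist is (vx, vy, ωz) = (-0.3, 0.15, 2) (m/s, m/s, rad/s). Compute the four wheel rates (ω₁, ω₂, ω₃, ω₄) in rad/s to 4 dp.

(-24.7500, 9.7500, -17.2500, 2.2500)

k = lx + ly = 0.15 + 0.12 = 0.2700;  k·ωz = 0.2700·2 = 0.5400
ω₁ (FL) = (vx − vy − k·ωz)/r = -0.9900/0.04 = -24.7500
ω₂ (FR) = (vx + vy + k·ωz)/r = 0.3900/0.04 = 9.7500
ω₃ (RL) = (vx + vy − k·ωz)/r = -0.6900/0.04 = -17.2500
ω₄ (RR) = (vx − vy + k·ωz)/r = 0.0900/0.04 = 2.2500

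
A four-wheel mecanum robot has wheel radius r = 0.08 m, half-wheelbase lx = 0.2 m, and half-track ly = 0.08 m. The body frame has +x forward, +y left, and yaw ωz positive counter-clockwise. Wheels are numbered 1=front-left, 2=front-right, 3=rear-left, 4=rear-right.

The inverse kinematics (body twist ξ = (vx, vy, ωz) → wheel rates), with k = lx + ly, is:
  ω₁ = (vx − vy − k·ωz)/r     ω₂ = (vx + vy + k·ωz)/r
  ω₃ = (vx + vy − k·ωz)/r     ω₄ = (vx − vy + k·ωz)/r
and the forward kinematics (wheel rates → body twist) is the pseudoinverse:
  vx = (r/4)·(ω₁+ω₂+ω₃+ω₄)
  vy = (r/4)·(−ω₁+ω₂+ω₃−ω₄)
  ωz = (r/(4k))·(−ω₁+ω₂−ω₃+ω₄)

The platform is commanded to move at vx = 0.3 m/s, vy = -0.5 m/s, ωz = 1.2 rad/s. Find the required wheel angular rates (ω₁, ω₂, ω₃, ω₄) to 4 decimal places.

(5.8000, 1.7000, -6.7000, 14.2000)

k = lx + ly = 0.2 + 0.08 = 0.2800;  k·ωz = 0.2800·1.2 = 0.3360
ω₁ (FL) = (vx − vy − k·ωz)/r = 0.4640/0.08 = 5.8000
ω₂ (FR) = (vx + vy + k·ωz)/r = 0.1360/0.08 = 1.7000
ω₃ (RL) = (vx + vy − k·ωz)/r = -0.5360/0.08 = -6.7000
ω₄ (RR) = (vx − vy + k·ωz)/r = 1.1360/0.08 = 14.2000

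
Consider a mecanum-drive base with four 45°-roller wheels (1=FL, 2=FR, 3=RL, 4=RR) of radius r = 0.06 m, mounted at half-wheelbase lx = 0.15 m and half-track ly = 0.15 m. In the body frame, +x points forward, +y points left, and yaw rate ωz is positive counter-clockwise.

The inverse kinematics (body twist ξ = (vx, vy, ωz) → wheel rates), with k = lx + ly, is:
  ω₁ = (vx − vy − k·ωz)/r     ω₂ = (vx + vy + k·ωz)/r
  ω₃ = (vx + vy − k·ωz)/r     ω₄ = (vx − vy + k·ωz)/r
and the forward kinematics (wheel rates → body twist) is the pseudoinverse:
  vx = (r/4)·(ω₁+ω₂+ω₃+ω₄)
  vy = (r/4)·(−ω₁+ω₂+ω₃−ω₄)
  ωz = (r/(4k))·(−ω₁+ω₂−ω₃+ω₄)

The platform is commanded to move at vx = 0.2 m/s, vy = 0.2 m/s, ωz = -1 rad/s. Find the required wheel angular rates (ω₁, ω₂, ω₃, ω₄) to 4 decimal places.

(5.0000, 1.6667, 11.6667, -5.0000)

k = lx + ly = 0.15 + 0.15 = 0.3000;  k·ωz = 0.3000·-1 = -0.3000
ω₁ (FL) = (vx − vy − k·ωz)/r = 0.3000/0.06 = 5.0000
ω₂ (FR) = (vx + vy + k·ωz)/r = 0.1000/0.06 = 1.6667
ω₃ (RL) = (vx + vy − k·ωz)/r = 0.7000/0.06 = 11.6667
ω₄ (RR) = (vx − vy + k·ωz)/r = -0.3000/0.06 = -5.0000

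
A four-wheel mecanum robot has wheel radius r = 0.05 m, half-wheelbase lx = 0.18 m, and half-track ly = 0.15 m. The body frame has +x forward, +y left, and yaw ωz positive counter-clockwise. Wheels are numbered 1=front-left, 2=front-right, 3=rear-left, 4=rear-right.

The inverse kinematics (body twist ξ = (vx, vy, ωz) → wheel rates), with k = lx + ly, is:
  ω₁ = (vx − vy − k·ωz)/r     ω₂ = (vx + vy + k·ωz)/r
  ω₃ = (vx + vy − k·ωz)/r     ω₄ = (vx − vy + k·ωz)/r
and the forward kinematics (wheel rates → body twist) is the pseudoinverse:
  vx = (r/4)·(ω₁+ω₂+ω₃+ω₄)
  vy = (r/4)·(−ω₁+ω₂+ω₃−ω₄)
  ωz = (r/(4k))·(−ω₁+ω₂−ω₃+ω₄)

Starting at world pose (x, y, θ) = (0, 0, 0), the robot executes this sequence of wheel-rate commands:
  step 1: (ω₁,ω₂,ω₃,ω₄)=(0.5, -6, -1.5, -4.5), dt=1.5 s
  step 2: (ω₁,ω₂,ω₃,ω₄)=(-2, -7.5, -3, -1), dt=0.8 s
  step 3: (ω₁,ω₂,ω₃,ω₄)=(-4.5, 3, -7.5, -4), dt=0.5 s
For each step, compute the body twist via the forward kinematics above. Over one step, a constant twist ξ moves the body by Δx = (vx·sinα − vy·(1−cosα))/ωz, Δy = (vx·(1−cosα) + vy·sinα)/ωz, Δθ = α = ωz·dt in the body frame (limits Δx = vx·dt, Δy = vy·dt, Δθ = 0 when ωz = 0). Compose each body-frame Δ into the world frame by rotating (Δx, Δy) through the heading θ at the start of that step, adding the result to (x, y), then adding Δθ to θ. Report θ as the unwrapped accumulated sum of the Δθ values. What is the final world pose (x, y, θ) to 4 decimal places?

(-0.4330, 0.0707, -0.4375)

step 1: ξ=(vx,vy,ωz)=(-0.1438, -0.0438, -0.3598), dt=1.5 → body Δ=(-0.2226, -0.0057, -0.5398) → world pose (-0.2226, -0.0057, -0.5398)
step 2: ξ=(vx,vy,ωz)=(-0.1688, -0.0938, -0.1326), dt=0.8 → body Δ=(-0.1387, -0.0677, -0.1061) → world pose (-0.3764, 0.0075, -0.6458)
step 3: ξ=(vx,vy,ωz)=(-0.1625, 0.0500, 0.4167), dt=0.5 → body Δ=(-0.0833, 0.0164, 0.2083) → world pose (-0.4330, 0.0707, -0.4375)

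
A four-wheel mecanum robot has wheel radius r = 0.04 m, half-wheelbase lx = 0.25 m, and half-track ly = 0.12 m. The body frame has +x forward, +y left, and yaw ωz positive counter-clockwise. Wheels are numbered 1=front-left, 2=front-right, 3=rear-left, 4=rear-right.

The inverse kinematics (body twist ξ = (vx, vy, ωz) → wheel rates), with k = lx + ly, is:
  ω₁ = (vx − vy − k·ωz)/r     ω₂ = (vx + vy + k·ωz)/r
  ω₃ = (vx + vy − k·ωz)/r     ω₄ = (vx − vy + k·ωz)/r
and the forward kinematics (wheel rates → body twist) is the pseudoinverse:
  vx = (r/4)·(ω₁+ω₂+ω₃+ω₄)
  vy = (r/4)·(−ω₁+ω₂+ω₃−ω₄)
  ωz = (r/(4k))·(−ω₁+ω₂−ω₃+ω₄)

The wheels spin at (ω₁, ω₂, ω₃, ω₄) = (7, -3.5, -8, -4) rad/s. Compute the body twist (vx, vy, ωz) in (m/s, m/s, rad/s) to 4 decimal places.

k = lx + ly = 0.25 + 0.12 = 0.3700
ω₁+ω₂+ω₃+ω₄ = -8.5000  →  vx = (0.04/4)·-8.5000 = -0.0850
−ω₁+ω₂+ω₃−ω₄ = -14.5000  →  vy = (0.04/4)·-14.5000 = -0.1450
−ω₁+ω₂−ω₃+ω₄ = -6.5000  →  ωz = (0.04/1.4800)·-6.5000 = -0.1757

(-0.0850, -0.1450, -0.1757)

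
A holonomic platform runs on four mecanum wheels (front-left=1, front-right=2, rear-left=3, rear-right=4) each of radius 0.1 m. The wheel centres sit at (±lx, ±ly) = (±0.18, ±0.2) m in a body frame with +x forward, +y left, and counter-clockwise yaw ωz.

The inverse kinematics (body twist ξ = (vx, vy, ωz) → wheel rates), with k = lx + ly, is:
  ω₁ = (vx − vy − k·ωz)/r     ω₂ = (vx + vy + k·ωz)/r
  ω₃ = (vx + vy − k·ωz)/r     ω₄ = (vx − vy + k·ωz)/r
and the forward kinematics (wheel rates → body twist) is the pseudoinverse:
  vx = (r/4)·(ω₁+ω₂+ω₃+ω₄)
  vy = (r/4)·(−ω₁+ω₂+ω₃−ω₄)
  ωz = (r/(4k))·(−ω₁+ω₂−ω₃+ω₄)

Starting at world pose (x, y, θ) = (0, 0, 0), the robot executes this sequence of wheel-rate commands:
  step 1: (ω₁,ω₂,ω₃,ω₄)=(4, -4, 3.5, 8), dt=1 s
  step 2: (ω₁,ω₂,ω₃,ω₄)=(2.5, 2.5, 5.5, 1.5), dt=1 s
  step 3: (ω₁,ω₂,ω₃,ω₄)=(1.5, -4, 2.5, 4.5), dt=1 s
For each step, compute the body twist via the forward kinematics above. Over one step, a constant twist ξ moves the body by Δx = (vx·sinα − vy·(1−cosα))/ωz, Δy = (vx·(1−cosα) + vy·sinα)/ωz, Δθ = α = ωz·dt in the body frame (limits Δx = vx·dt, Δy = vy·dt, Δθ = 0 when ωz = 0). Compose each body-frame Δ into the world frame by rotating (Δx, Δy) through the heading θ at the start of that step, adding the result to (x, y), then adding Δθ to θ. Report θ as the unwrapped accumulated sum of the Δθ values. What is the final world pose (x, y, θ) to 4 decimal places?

(0.5494, -0.5730, -0.7237)

step 1: ξ=(vx,vy,ωz)=(0.2875, -0.3125, -0.2303), dt=1.0 → body Δ=(0.2491, -0.3427, -0.2303) → world pose (0.2491, -0.3427, -0.2303)
step 2: ξ=(vx,vy,ωz)=(0.3000, 0.1000, -0.2632), dt=1.0 → body Δ=(0.3096, 0.0596, -0.2632) → world pose (0.5642, -0.3553, -0.4934)
step 3: ξ=(vx,vy,ωz)=(0.1125, -0.1875, -0.2303), dt=1.0 → body Δ=(0.0900, -0.1987, -0.2303) → world pose (0.5494, -0.5730, -0.7237)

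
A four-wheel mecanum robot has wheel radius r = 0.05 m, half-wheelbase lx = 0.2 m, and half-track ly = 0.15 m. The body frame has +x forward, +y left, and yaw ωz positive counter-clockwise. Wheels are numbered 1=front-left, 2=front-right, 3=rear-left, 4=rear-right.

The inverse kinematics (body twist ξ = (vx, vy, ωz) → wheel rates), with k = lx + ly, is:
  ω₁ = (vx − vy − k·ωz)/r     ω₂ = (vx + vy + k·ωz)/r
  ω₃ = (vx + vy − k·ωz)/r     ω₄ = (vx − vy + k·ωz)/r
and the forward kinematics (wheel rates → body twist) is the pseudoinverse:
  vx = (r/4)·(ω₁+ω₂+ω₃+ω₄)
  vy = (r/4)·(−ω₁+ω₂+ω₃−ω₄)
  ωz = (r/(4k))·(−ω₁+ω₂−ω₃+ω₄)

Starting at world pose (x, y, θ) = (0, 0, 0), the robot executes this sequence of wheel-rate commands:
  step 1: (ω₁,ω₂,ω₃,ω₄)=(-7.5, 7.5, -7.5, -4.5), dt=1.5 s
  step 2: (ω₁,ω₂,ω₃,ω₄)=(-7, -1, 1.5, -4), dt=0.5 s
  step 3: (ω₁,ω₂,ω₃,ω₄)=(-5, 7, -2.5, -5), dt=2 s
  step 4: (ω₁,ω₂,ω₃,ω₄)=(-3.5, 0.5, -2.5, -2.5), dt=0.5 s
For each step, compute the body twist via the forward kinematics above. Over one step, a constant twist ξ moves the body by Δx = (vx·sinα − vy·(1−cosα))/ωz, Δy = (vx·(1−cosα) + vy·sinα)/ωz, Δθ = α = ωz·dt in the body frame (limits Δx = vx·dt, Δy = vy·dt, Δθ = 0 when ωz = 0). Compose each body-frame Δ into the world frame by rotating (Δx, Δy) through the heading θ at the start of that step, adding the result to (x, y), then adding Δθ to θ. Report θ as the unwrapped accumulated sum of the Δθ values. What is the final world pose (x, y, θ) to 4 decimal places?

(-0.7857, -0.0141, 1.7232)

step 1: ξ=(vx,vy,ωz)=(-0.1500, 0.1500, 0.6429), dt=1.5 → body Δ=(-0.2920, 0.0914, 0.9643) → world pose (-0.2920, 0.0914, 0.9643)
step 2: ξ=(vx,vy,ωz)=(-0.1313, 0.1438, 0.0179), dt=0.5 → body Δ=(-0.0659, 0.0716, 0.0089) → world pose (-0.3885, 0.0780, 0.9732)
step 3: ξ=(vx,vy,ωz)=(-0.0687, 0.1813, 0.3393), dt=2.0 → body Δ=(-0.2455, 0.2904, 0.6786) → world pose (-0.7667, 0.0384, 1.6518)
step 4: ξ=(vx,vy,ωz)=(-0.1000, 0.0500, 0.1429), dt=0.5 → body Δ=(-0.0508, 0.0232, 0.0714) → world pose (-0.7857, -0.0141, 1.7232)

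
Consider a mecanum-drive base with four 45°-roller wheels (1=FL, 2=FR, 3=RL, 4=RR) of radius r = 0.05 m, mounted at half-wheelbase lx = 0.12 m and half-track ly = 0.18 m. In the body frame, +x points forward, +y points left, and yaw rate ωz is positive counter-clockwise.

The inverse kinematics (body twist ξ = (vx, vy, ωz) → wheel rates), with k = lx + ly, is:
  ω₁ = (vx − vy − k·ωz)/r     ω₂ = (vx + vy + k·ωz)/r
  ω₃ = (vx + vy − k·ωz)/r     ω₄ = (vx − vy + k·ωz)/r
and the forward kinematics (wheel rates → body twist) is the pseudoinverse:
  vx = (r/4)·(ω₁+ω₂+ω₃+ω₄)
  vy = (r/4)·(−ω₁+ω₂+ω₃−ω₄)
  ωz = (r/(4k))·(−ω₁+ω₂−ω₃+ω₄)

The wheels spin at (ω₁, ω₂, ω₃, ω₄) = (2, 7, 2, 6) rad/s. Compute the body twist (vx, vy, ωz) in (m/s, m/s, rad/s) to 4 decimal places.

k = lx + ly = 0.12 + 0.18 = 0.3000
ω₁+ω₂+ω₃+ω₄ = 17.0000  →  vx = (0.05/4)·17.0000 = 0.2125
−ω₁+ω₂+ω₃−ω₄ = 1.0000  →  vy = (0.05/4)·1.0000 = 0.0125
−ω₁+ω₂−ω₃+ω₄ = 9.0000  →  ωz = (0.05/1.2000)·9.0000 = 0.3750

(0.2125, 0.0125, 0.3750)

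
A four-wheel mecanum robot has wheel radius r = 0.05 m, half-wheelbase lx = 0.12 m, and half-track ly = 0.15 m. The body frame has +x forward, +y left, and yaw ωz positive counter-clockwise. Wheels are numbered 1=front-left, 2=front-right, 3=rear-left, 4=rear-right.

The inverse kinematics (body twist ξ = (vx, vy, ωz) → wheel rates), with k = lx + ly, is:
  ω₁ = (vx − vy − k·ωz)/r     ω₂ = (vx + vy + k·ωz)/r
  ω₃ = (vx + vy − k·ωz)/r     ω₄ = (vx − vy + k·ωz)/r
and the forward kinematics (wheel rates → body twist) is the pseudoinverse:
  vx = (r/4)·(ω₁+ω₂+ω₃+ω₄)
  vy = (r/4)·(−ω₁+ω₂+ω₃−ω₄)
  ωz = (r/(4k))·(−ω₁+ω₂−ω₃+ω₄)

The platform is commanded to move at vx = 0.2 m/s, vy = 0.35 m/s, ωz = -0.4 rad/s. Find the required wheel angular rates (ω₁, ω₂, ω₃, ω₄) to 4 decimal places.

(-0.8400, 8.8400, 13.1600, -5.1600)

k = lx + ly = 0.12 + 0.15 = 0.2700;  k·ωz = 0.2700·-0.4 = -0.1080
ω₁ (FL) = (vx − vy − k·ωz)/r = -0.0420/0.05 = -0.8400
ω₂ (FR) = (vx + vy + k·ωz)/r = 0.4420/0.05 = 8.8400
ω₃ (RL) = (vx + vy − k·ωz)/r = 0.6580/0.05 = 13.1600
ω₄ (RR) = (vx − vy + k·ωz)/r = -0.2580/0.05 = -5.1600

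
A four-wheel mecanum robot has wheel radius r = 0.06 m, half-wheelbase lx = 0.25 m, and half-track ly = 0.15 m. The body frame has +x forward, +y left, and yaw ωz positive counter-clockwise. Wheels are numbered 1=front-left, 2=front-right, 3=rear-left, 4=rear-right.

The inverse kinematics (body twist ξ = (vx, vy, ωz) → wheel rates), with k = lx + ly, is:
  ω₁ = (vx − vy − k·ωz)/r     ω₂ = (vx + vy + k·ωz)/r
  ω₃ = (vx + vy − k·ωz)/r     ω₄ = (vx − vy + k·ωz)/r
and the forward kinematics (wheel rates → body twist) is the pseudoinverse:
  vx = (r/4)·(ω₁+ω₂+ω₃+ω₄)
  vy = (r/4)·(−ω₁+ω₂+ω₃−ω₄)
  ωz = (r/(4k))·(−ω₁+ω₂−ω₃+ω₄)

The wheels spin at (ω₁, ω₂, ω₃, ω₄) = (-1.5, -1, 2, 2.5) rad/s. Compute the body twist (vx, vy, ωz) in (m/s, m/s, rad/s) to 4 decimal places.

(0.0300, 0.0000, 0.0375)

k = lx + ly = 0.25 + 0.15 = 0.4000
ω₁+ω₂+ω₃+ω₄ = 2.0000  →  vx = (0.06/4)·2.0000 = 0.0300
−ω₁+ω₂+ω₃−ω₄ = 0.0000  →  vy = (0.06/4)·0.0000 = 0.0000
−ω₁+ω₂−ω₃+ω₄ = 1.0000  →  ωz = (0.06/1.6000)·1.0000 = 0.0375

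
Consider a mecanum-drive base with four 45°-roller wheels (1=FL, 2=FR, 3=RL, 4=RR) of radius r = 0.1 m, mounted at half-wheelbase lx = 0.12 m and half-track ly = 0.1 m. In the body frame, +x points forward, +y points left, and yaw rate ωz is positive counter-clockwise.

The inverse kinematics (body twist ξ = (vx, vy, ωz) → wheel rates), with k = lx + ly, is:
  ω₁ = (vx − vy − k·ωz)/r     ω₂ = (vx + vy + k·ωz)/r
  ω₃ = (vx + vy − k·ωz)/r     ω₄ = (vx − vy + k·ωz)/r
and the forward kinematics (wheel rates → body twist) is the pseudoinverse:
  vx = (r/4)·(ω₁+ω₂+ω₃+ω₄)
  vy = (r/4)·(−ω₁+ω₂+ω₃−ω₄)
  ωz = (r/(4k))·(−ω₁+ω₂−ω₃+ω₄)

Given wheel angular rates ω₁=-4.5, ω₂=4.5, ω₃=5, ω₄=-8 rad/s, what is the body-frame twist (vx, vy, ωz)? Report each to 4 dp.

(-0.0750, 0.5500, -0.4545)

k = lx + ly = 0.12 + 0.1 = 0.2200
ω₁+ω₂+ω₃+ω₄ = -3.0000  →  vx = (0.1/4)·-3.0000 = -0.0750
−ω₁+ω₂+ω₃−ω₄ = 22.0000  →  vy = (0.1/4)·22.0000 = 0.5500
−ω₁+ω₂−ω₃+ω₄ = -4.0000  →  ωz = (0.1/0.8800)·-4.0000 = -0.4545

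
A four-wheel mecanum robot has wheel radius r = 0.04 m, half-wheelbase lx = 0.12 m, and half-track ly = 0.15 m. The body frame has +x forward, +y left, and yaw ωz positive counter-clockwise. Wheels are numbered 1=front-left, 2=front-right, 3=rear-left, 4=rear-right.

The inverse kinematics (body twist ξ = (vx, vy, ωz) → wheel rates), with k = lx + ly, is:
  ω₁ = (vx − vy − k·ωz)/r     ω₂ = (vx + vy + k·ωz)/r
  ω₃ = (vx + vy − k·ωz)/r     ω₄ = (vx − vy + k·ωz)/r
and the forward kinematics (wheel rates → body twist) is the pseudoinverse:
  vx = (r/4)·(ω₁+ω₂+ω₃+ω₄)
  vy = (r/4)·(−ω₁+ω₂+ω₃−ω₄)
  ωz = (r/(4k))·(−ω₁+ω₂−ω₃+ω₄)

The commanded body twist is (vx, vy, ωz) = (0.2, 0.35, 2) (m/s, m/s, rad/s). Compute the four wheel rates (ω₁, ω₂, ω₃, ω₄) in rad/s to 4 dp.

k = lx + ly = 0.12 + 0.15 = 0.2700;  k·ωz = 0.2700·2 = 0.5400
ω₁ (FL) = (vx − vy − k·ωz)/r = -0.6900/0.04 = -17.2500
ω₂ (FR) = (vx + vy + k·ωz)/r = 1.0900/0.04 = 27.2500
ω₃ (RL) = (vx + vy − k·ωz)/r = 0.0100/0.04 = 0.2500
ω₄ (RR) = (vx − vy + k·ωz)/r = 0.3900/0.04 = 9.7500

(-17.2500, 27.2500, 0.2500, 9.7500)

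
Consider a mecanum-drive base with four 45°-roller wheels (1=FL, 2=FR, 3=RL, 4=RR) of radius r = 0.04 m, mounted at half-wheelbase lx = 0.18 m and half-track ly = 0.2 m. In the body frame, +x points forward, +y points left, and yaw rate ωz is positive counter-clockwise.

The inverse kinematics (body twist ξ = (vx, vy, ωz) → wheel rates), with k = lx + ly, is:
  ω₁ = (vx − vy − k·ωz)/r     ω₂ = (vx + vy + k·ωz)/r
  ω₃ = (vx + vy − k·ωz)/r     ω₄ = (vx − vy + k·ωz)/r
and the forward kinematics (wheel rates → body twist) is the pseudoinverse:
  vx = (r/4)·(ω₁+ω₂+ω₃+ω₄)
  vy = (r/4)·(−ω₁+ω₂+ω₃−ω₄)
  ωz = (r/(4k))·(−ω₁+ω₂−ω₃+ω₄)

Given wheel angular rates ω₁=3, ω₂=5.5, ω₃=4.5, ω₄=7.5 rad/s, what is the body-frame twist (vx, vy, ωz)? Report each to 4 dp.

k = lx + ly = 0.18 + 0.2 = 0.3800
ω₁+ω₂+ω₃+ω₄ = 20.5000  →  vx = (0.04/4)·20.5000 = 0.2050
−ω₁+ω₂+ω₃−ω₄ = -0.5000  →  vy = (0.04/4)·-0.5000 = -0.0050
−ω₁+ω₂−ω₃+ω₄ = 5.5000  →  ωz = (0.04/1.5200)·5.5000 = 0.1447

(0.2050, -0.0050, 0.1447)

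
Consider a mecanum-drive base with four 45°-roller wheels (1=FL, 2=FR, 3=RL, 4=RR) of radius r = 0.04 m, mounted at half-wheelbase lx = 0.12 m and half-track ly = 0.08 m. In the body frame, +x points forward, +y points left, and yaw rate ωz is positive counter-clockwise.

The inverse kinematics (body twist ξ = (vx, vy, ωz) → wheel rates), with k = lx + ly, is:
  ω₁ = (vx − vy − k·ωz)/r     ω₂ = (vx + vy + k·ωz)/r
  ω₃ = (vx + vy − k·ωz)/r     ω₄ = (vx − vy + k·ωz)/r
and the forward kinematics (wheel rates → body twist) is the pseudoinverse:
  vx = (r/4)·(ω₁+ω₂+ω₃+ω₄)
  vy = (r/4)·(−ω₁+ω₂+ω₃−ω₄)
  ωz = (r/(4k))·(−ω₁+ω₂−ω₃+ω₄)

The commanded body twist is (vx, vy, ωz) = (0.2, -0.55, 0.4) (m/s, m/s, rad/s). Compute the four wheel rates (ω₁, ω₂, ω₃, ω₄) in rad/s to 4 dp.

(16.7500, -6.7500, -10.7500, 20.7500)

k = lx + ly = 0.12 + 0.08 = 0.2000;  k·ωz = 0.2000·0.4 = 0.0800
ω₁ (FL) = (vx − vy − k·ωz)/r = 0.6700/0.04 = 16.7500
ω₂ (FR) = (vx + vy + k·ωz)/r = -0.2700/0.04 = -6.7500
ω₃ (RL) = (vx + vy − k·ωz)/r = -0.4300/0.04 = -10.7500
ω₄ (RR) = (vx − vy + k·ωz)/r = 0.8300/0.04 = 20.7500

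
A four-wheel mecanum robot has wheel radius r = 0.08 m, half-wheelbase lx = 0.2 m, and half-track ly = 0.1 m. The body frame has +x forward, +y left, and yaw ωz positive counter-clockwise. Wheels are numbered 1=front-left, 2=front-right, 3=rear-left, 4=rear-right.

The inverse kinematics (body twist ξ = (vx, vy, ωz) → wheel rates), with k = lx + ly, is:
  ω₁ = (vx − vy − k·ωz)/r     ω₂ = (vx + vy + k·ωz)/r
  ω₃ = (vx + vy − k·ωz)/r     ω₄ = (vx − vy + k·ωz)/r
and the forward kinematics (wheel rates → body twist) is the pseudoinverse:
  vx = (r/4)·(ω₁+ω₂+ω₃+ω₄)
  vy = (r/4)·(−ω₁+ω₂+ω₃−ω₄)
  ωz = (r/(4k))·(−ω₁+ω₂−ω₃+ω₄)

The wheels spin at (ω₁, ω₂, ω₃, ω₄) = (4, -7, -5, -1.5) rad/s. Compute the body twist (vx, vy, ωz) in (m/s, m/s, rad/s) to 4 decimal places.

k = lx + ly = 0.2 + 0.1 = 0.3000
ω₁+ω₂+ω₃+ω₄ = -9.5000  →  vx = (0.08/4)·-9.5000 = -0.1900
−ω₁+ω₂+ω₃−ω₄ = -14.5000  →  vy = (0.08/4)·-14.5000 = -0.2900
−ω₁+ω₂−ω₃+ω₄ = -7.5000  →  ωz = (0.08/1.2000)·-7.5000 = -0.5000

(-0.1900, -0.2900, -0.5000)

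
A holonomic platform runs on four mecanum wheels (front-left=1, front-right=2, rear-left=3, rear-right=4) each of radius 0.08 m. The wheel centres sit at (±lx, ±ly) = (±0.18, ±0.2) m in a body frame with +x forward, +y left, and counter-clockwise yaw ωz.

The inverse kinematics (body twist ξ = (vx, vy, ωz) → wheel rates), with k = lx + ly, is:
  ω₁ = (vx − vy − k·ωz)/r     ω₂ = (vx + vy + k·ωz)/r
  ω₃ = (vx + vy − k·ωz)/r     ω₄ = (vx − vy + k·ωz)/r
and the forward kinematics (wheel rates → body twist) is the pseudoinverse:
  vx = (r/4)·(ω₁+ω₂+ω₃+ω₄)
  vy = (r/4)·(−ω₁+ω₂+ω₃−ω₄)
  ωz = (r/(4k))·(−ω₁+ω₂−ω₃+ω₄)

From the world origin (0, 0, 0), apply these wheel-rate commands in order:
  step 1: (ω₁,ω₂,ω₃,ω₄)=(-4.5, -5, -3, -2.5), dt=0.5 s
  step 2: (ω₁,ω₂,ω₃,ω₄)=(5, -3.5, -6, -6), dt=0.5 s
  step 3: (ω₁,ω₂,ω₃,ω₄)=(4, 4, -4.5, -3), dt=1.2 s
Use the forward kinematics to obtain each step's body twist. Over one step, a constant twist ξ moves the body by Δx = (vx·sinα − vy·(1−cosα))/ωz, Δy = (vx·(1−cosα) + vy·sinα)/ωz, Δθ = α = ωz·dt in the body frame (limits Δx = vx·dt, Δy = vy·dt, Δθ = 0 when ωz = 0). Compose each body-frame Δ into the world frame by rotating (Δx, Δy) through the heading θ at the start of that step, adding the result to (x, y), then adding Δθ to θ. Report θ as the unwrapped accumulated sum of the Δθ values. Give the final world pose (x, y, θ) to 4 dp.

step 1: ξ=(vx,vy,ωz)=(-0.3000, -0.0200, 0.0000), dt=0.5 → body Δ=(-0.1500, -0.0100, 0.0000) → world pose (-0.1500, -0.0100, 0.0000)
step 2: ξ=(vx,vy,ωz)=(-0.2100, -0.1700, -0.4474), dt=0.5 → body Δ=(-0.1136, -0.0726, -0.2237) → world pose (-0.2636, -0.0826, -0.2237)
step 3: ξ=(vx,vy,ωz)=(0.0100, -0.0300, 0.0789), dt=1.2 → body Δ=(0.0137, -0.0354, 0.0947) → world pose (-0.2581, -0.1201, -0.1289)

(-0.2581, -0.1201, -0.1289)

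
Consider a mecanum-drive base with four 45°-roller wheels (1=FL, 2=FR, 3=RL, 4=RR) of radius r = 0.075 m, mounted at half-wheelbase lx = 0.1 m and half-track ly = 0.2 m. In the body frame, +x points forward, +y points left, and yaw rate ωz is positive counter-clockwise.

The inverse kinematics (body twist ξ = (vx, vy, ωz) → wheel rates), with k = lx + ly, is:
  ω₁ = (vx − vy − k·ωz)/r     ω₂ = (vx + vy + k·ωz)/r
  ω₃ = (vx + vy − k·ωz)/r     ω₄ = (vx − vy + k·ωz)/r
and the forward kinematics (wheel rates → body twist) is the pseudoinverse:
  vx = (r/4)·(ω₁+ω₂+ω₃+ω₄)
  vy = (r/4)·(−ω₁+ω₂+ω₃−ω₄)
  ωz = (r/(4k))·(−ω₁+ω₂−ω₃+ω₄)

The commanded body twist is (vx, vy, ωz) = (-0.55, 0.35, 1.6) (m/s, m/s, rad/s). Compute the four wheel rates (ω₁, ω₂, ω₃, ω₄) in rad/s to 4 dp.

k = lx + ly = 0.1 + 0.2 = 0.3000;  k·ωz = 0.3000·1.6 = 0.4800
ω₁ (FL) = (vx − vy − k·ωz)/r = -1.3800/0.075 = -18.4000
ω₂ (FR) = (vx + vy + k·ωz)/r = 0.2800/0.075 = 3.7333
ω₃ (RL) = (vx + vy − k·ωz)/r = -0.6800/0.075 = -9.0667
ω₄ (RR) = (vx − vy + k·ωz)/r = -0.4200/0.075 = -5.6000

(-18.4000, 3.7333, -9.0667, -5.6000)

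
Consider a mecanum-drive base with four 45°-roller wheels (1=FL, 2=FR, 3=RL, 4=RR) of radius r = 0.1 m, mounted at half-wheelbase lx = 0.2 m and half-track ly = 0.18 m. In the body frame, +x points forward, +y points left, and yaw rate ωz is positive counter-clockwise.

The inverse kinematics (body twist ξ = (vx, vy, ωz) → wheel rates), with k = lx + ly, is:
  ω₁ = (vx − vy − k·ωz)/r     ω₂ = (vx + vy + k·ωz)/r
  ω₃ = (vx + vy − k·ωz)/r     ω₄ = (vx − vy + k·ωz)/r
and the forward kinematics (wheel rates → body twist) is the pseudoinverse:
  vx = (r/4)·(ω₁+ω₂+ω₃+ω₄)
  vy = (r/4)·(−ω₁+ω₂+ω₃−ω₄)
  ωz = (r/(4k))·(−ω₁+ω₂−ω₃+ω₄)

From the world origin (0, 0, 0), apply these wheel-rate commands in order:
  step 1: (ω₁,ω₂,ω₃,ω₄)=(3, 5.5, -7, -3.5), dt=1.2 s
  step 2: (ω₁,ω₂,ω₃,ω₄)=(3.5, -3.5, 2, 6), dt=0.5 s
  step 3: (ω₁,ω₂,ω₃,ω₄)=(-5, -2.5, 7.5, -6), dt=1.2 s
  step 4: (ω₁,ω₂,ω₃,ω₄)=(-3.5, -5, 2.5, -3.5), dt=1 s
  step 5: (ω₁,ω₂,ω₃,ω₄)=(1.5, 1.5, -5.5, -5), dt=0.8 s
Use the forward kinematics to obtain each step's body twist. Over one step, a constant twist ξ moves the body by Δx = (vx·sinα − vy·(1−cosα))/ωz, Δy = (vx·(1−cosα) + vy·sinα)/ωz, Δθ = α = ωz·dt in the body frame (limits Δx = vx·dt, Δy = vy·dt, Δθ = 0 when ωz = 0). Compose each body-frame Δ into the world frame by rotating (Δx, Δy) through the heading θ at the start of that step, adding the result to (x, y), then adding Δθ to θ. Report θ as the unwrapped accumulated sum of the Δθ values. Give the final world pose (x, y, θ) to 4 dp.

step 1: ξ=(vx,vy,ωz)=(-0.0500, -0.0250, 0.3947), dt=1.2 → body Δ=(-0.0508, -0.0428, 0.4737) → world pose (-0.0508, -0.0428, 0.4737)
step 2: ξ=(vx,vy,ωz)=(0.2000, -0.2750, -0.1974), dt=0.5 → body Δ=(0.0931, -0.1422, -0.0987) → world pose (0.0969, -0.1269, 0.3750)
step 3: ξ=(vx,vy,ωz)=(-0.1500, 0.4000, -0.7237), dt=1.2 → body Δ=(0.0374, 0.4953, -0.8684) → world pose (-0.0497, 0.3476, -0.4934)
step 4: ξ=(vx,vy,ωz)=(-0.2375, 0.1125, -0.4934), dt=1.0 → body Δ=(-0.2008, 0.1654, -0.4934) → world pose (-0.1482, 0.5884, -0.9868)
step 5: ξ=(vx,vy,ωz)=(-0.1875, -0.0125, 0.0329), dt=0.8 → body Δ=(-0.1499, -0.0120, 0.0263) → world pose (-0.2408, 0.7068, -0.9605)

(-0.2408, 0.7068, -0.9605)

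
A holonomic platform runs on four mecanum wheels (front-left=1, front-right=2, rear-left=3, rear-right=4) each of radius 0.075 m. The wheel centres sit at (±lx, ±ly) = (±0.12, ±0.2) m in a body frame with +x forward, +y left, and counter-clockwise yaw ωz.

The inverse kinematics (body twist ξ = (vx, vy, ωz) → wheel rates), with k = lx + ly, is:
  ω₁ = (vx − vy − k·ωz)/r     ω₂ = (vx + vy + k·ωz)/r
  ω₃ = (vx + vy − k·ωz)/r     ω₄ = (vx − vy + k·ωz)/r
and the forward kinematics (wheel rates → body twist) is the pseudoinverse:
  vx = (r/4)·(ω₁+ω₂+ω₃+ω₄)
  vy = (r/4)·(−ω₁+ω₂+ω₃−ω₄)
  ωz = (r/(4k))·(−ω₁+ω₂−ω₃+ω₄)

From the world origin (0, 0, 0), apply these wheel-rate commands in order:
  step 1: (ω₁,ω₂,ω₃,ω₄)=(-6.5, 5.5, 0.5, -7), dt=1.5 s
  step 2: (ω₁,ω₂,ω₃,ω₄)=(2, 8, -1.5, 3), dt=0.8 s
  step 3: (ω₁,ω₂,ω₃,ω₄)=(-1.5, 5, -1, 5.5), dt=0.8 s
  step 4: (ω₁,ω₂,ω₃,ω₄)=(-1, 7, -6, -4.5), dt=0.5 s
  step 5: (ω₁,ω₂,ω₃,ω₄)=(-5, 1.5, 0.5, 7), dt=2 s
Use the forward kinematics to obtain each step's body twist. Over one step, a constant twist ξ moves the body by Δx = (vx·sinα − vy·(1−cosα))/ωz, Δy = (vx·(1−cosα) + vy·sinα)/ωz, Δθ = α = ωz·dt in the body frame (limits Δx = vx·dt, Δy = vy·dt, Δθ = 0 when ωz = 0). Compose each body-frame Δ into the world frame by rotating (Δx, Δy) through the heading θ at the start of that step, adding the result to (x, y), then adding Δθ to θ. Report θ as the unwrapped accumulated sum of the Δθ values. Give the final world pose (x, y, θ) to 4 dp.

step 1: ξ=(vx,vy,ωz)=(-0.1406, 0.3656, 0.2637), dt=1.5 → body Δ=(-0.3125, 0.4931, 0.3955) → world pose (-0.3125, 0.4931, 0.3955)
step 2: ξ=(vx,vy,ωz)=(0.2156, 0.0281, 0.6152), dt=0.8 → body Δ=(0.1602, 0.0632, 0.4922) → world pose (-0.1891, 0.6131, 0.8877)
step 3: ξ=(vx,vy,ωz)=(0.1500, 0.0000, 0.7617), dt=0.8 → body Δ=(0.1127, 0.0354, 0.6094) → world pose (-0.1454, 0.7229, 1.4971)
step 4: ξ=(vx,vy,ωz)=(-0.0844, 0.1219, 0.5566), dt=0.5 → body Δ=(-0.0501, 0.0543, 0.2783) → world pose (-0.2033, 0.6770, 1.7754)
step 5: ξ=(vx,vy,ωz)=(0.0750, 0.0000, 0.7617), dt=2.0 → body Δ=(0.0984, 0.0938, 1.5234) → world pose (-0.3151, 0.7542, 3.2988)

(-0.3151, 0.7542, 3.2988)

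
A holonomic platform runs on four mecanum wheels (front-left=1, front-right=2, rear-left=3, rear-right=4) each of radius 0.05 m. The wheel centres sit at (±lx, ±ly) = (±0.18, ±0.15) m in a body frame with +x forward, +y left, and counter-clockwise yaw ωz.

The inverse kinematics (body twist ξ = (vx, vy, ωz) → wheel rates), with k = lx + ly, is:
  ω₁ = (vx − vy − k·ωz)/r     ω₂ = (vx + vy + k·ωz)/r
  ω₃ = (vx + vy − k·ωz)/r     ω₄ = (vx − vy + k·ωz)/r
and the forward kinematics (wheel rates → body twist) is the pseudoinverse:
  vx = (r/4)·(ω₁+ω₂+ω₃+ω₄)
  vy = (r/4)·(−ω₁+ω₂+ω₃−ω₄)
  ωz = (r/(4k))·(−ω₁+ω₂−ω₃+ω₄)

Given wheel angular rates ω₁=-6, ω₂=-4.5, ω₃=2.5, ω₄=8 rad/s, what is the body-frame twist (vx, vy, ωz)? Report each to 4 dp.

(0.0000, -0.0500, 0.2652)

k = lx + ly = 0.18 + 0.15 = 0.3300
ω₁+ω₂+ω₃+ω₄ = 0.0000  →  vx = (0.05/4)·0.0000 = 0.0000
−ω₁+ω₂+ω₃−ω₄ = -4.0000  →  vy = (0.05/4)·-4.0000 = -0.0500
−ω₁+ω₂−ω₃+ω₄ = 7.0000  →  ωz = (0.05/1.3200)·7.0000 = 0.2652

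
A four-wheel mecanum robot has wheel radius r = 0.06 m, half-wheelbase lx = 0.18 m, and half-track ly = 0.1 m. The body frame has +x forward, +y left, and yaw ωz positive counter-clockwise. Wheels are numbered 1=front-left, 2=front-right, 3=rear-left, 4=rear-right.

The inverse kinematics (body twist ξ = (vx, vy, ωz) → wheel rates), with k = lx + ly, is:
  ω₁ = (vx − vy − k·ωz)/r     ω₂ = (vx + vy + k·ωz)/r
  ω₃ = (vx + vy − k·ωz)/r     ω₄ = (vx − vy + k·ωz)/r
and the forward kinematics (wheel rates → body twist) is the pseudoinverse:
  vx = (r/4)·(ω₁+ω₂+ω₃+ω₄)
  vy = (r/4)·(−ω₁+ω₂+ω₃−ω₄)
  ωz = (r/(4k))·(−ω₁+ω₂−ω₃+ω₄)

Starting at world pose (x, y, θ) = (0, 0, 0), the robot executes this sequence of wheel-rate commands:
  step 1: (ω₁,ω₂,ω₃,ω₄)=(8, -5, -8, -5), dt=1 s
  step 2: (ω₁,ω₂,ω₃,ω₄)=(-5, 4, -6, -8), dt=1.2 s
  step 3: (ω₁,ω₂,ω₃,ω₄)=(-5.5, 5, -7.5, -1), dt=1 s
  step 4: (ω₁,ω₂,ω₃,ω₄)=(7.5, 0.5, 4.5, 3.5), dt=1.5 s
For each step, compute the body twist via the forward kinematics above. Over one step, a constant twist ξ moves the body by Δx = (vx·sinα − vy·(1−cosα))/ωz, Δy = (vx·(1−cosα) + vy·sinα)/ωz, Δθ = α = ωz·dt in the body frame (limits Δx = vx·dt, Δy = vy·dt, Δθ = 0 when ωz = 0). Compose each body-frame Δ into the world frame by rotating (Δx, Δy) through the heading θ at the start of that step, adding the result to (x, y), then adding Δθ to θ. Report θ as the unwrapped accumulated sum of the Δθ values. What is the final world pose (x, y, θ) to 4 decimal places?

(-0.1691, 0.1408, 0.1821)

step 1: ξ=(vx,vy,ωz)=(-0.1500, -0.2400, -0.5357), dt=1.0 → body Δ=(-0.2057, -0.1895, -0.5357) → world pose (-0.2057, -0.1895, -0.5357)
step 2: ξ=(vx,vy,ωz)=(-0.2250, 0.1650, 0.3750), dt=1.2 → body Δ=(-0.3048, 0.1317, 0.4500) → world pose (-0.4006, 0.0793, -0.0857)
step 3: ξ=(vx,vy,ωz)=(-0.1350, 0.0600, 0.9107), dt=1.0 → body Δ=(-0.1426, -0.0053, 0.9107) → world pose (-0.5431, 0.0863, 0.8250)
step 4: ξ=(vx,vy,ωz)=(0.2400, -0.0900, -0.4286), dt=1.5 → body Δ=(0.2938, -0.2377, -0.6429) → world pose (-0.1691, 0.1408, 0.1821)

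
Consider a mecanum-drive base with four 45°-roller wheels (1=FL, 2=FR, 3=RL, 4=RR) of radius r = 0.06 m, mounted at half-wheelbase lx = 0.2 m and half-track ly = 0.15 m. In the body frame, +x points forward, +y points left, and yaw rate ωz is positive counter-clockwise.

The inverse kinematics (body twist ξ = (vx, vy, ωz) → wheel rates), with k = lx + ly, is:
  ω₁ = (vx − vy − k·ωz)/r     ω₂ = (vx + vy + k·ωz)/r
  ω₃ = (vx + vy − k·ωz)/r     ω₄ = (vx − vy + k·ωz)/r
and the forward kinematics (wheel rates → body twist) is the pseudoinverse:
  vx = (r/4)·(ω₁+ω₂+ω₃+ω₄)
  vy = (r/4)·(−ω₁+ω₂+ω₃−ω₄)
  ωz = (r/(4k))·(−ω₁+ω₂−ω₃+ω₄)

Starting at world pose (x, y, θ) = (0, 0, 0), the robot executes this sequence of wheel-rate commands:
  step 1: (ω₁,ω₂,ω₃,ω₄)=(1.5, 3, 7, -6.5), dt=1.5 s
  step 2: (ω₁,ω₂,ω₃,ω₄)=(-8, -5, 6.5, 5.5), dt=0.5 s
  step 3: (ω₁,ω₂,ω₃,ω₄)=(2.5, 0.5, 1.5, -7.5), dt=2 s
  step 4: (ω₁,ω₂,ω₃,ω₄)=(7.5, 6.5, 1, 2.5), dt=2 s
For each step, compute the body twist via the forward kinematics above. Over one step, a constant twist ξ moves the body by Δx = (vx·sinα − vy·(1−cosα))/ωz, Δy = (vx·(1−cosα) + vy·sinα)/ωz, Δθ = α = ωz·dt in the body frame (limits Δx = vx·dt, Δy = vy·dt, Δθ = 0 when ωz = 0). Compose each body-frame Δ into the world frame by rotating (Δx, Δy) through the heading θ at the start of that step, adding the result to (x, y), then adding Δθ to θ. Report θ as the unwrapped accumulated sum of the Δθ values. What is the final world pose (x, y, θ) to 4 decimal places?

step 1: ξ=(vx,vy,ωz)=(0.0750, 0.2250, -0.5143), dt=1.5 → body Δ=(0.2255, 0.2637, -0.7714) → world pose (0.2255, 0.2637, -0.7714)
step 2: ξ=(vx,vy,ωz)=(-0.0150, 0.0600, 0.0857), dt=0.5 → body Δ=(-0.0081, 0.0298, 0.0429) → world pose (0.2405, 0.2908, -0.7286)
step 3: ξ=(vx,vy,ωz)=(-0.0450, 0.1050, -0.4714), dt=2.0 → body Δ=(0.0146, 0.2196, -0.9429) → world pose (0.3976, 0.4449, -1.6714)
step 4: ξ=(vx,vy,ωz)=(0.2625, -0.0375, 0.0214), dt=2.0 → body Δ=(0.5264, -0.0637, 0.0429) → world pose (0.2813, -0.0725, -1.6286)

(0.2813, -0.0725, -1.6286)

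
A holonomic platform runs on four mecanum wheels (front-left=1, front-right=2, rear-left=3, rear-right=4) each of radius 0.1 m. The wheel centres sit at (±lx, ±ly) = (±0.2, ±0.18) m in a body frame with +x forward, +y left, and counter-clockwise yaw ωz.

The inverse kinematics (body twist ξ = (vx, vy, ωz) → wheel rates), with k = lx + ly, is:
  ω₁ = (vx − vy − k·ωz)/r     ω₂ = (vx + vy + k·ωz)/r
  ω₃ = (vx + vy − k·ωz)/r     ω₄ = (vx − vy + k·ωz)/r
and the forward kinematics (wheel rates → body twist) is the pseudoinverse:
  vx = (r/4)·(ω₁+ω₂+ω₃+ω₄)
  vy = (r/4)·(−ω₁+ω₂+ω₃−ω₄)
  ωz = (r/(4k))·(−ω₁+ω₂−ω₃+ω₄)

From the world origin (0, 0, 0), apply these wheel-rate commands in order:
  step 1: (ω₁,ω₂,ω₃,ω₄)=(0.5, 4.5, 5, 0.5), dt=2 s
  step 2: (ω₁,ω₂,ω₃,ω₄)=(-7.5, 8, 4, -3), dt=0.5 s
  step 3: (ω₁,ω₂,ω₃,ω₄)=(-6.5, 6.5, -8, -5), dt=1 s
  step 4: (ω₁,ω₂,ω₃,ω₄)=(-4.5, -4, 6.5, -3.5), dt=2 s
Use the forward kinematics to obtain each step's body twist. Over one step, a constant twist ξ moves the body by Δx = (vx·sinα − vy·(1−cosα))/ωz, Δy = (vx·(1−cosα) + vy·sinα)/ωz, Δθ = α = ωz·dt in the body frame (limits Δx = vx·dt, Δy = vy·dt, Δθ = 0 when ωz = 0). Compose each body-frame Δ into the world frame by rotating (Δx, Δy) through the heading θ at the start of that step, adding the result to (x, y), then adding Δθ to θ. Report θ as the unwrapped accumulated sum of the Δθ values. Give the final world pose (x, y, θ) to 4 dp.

(-0.3538, 0.8951, 0.0164)

step 1: ξ=(vx,vy,ωz)=(0.2625, 0.2125, -0.0329), dt=2.0 → body Δ=(0.5386, 0.4074, -0.0658) → world pose (0.5386, 0.4074, -0.0658)
step 2: ξ=(vx,vy,ωz)=(0.0375, 0.5625, 0.5592), dt=0.5 → body Δ=(-0.0206, 0.2802, 0.2796) → world pose (0.5365, 0.6884, 0.2138)
step 3: ξ=(vx,vy,ωz)=(-0.3250, 0.2500, 1.0526), dt=1.0 → body Δ=(-0.3881, 0.0505, 1.0526) → world pose (0.1465, 0.6554, 1.2664)
step 4: ξ=(vx,vy,ωz)=(-0.1375, 0.2625, -0.6250), dt=2.0 → body Δ=(0.0788, 0.5492, -1.2500) → world pose (-0.3538, 0.8951, 0.0164)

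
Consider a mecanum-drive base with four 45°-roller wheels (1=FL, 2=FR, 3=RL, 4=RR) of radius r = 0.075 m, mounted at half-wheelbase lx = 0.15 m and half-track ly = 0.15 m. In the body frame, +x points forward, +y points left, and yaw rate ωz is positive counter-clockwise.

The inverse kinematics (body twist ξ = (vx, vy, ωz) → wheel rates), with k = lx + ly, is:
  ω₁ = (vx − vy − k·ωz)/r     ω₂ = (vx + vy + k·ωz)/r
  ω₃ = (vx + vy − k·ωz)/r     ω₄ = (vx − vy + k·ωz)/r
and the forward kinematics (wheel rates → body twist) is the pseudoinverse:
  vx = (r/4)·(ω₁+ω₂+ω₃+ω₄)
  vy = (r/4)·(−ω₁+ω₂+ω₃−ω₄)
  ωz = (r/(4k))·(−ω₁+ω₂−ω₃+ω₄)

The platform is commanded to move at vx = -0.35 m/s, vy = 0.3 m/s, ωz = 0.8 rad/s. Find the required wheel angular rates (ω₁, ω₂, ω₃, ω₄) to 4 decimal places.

k = lx + ly = 0.15 + 0.15 = 0.3000;  k·ωz = 0.3000·0.8 = 0.2400
ω₁ (FL) = (vx − vy − k·ωz)/r = -0.8900/0.075 = -11.8667
ω₂ (FR) = (vx + vy + k·ωz)/r = 0.1900/0.075 = 2.5333
ω₃ (RL) = (vx + vy − k·ωz)/r = -0.2900/0.075 = -3.8667
ω₄ (RR) = (vx − vy + k·ωz)/r = -0.4100/0.075 = -5.4667

(-11.8667, 2.5333, -3.8667, -5.4667)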